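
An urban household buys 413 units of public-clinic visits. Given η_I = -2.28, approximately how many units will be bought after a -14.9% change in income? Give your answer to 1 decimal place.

%ΔQ ≈ η × %ΔI = -2.28 × (-14.9%) = 33.972%.
New Q ≈ 413 × (1 + 0.33972) = 553.3.

553.3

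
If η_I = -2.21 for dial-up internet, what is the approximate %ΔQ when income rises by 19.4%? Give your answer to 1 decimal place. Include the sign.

-42.9%

%ΔQ ≈ η × %ΔI = -2.21 × 19.4% = -42.9%.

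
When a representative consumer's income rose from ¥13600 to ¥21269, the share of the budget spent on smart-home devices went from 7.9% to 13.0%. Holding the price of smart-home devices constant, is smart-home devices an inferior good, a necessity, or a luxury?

The budget share rises as income rises, so η > 1.

luxury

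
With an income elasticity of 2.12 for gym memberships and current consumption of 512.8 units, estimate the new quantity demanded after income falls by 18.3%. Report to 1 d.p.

313.9

%ΔQ ≈ η × %ΔI = 2.12 × (-18.3%) = -38.796%.
New Q ≈ 512.8 × (1 − 0.38796) = 313.9.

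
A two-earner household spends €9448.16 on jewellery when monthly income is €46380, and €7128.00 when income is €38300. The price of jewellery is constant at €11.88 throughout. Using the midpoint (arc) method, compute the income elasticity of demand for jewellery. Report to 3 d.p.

With a constant price, Q₁ = 9448.16/11.88 = 795.300 and Q₂ = 7128.00/11.88 = 600.000 (equivalently, work directly with expenditure since P cancels).
Midpoint %ΔQ = (7128.00 − 9448.16)/8288.08 = -0.27994; midpoint %ΔI = (38300 − 46380)/42340 = -0.19084.
η = -0.27994 / -0.19084 = 1.467.

1.467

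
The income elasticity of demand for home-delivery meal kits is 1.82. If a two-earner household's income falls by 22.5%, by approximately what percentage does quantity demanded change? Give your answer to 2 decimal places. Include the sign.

-40.95%

%ΔQ ≈ η × %ΔI = 1.82 × (-22.5%) = -40.95%.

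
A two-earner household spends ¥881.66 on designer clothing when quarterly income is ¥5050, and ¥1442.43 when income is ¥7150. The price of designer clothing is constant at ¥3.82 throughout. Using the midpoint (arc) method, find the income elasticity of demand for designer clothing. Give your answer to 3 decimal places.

1.402

With a constant price, Q₁ = 881.66/3.82 = 230.801 and Q₂ = 1442.43/3.82 = 377.599 (equivalently, work directly with expenditure since P cancels).
Midpoint %ΔQ = (1442.43 − 881.66)/1162.05 = 0.48257; midpoint %ΔI = (7150 − 5050)/6100 = 0.34426.
η = 0.48257 / 0.34426 = 1.402.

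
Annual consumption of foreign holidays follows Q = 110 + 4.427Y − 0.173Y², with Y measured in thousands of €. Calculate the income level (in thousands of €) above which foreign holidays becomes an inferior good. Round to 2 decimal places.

12.79

dQ/dY = 4.427 − 0.346Y.
The good is inferior where dQ/dY < 0. Setting dQ/dY = 0 gives Y = 4.427 / 0.346 = 12.79.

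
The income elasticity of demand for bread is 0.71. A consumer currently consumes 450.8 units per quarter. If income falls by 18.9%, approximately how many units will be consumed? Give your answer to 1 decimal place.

%ΔQ ≈ η × %ΔI = 0.71 × (-18.9%) = -13.419%.
New Q ≈ 450.8 × (1 − 0.13419) = 390.3.

390.3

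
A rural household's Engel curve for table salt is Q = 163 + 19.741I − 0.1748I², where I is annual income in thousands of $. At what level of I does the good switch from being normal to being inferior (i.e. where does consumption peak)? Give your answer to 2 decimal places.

56.47

dQ/dI = 19.741 − 0.3496I.
The good is inferior where dQ/dI < 0. Setting dQ/dI = 0 gives I = 19.741 / 0.3496 = 56.47.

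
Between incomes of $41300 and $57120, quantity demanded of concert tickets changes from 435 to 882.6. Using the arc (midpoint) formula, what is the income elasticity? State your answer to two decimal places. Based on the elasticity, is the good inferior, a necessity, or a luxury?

ΔQ = 882.6 − 435 = 447.6; midpoint Q̄ = (435 + 882.6)/2 = 658.8.
ΔI = 57120 − 41300 = 15820; midpoint Ī = (41300 + 57120)/2 = 49210.
η = (ΔQ/Q̄) ÷ (ΔI/Ī) = (447.6/658.8) ÷ (15820/49210) = 2.11.
η > 1 ⇒ luxury.

2.11 (luxury)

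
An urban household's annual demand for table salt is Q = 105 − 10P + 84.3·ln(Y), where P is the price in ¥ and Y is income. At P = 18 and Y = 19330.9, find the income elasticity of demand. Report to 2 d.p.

At P = 18, Y = 19330.9: Q = 756.995.
Holding P constant, ∂Q/∂Y = 84.3/Y = 0.00436089.
η_Y = (∂Q/∂Y)·(Y/Q) = 0.00436089 × (19330.9/756.995) = 0.11.

0.11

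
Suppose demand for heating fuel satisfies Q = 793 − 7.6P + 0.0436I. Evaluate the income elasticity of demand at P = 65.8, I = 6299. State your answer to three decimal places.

0.484

At P = 65.8, I = 6299: Q = 567.556.
Holding P constant, ∂Q/∂I = 0.0436.
η_I = (∂Q/∂I)·(I/Q) = 0.0436 × (6299/567.556) = 0.484.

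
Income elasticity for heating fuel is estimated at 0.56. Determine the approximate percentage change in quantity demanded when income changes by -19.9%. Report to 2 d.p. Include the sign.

-11.14%

%ΔQ ≈ η × %ΔI = 0.56 × (-19.9%) = -11.14%.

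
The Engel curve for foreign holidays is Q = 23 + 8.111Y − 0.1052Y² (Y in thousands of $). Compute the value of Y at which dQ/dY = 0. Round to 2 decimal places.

38.55

dQ/dY = 8.111 − 0.2104Y.
The good is inferior where dQ/dY < 0. Setting dQ/dY = 0 gives Y = 8.111 / 0.2104 = 38.55.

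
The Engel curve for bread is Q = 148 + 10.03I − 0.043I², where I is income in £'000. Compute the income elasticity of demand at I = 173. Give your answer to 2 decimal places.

At I = 173: Q = 596.2430.
dQ/dI = 10.03 − 0.086I = -4.84800.
η = (dQ/dI)·(I/Q) = -4.84800 × (173/596.2430) = -1.41.

-1.41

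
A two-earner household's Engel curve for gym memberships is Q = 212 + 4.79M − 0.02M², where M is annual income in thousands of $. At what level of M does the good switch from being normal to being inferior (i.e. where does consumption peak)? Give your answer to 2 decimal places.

dQ/dM = 4.79 − 0.04M.
The good is inferior where dQ/dM < 0. Setting dQ/dM = 0 gives M = 4.79 / 0.04 = 119.75.

119.75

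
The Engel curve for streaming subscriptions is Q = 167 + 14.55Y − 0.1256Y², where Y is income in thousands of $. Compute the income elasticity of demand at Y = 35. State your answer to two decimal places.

0.39

At Y = 35: Q = 522.3900.
dQ/dY = 14.55 − 0.2512Y = 5.75800.
η = (dQ/dY)·(Y/Q) = 5.75800 × (35/522.3900) = 0.39.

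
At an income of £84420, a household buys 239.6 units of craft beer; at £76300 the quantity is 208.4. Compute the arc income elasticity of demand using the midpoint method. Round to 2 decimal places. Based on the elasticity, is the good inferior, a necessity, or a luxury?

1.38 (luxury)

ΔQ = 208.4 − 239.6 = -31.2; midpoint Q̄ = (239.6 + 208.4)/2 = 224.
ΔI = 76300 − 84420 = -8120; midpoint Ī = (84420 + 76300)/2 = 80360.
η = (ΔQ/Q̄) ÷ (ΔI/Ī) = (-31.2/224) ÷ (-8120/80360) = 1.38.
η > 1 ⇒ luxury.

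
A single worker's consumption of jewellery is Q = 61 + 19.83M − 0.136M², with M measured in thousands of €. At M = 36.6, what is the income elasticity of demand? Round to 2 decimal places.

0.60

At M = 36.6: Q = 604.5978.
dQ/dM = 19.83 − 0.272M = 9.87480.
η = (dQ/dM)·(M/Q) = 9.87480 × (36.6/604.5978) = 0.60.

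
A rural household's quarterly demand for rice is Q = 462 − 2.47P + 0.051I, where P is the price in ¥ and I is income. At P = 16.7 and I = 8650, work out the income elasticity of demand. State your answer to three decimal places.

0.512

At P = 16.7, I = 8650: Q = 861.901.
Holding P constant, ∂Q/∂I = 0.051.
η_I = (∂Q/∂I)·(I/Q) = 0.051 × (8650/861.901) = 0.512.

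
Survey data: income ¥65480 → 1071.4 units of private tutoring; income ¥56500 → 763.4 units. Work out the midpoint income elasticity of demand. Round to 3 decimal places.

2.280

ΔQ = 763.4 − 1071.4 = -308; midpoint Q̄ = (1071.4 + 763.4)/2 = 917.4.
ΔI = 56500 − 65480 = -8980; midpoint Ī = (65480 + 56500)/2 = 60990.
η = (ΔQ/Q̄) ÷ (ΔI/Ī) = (-308/917.4) ÷ (-8980/60990) = 2.280.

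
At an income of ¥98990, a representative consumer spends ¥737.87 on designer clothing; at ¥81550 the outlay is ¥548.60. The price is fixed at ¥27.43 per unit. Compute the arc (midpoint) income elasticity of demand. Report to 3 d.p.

With a constant price, Q₁ = 737.87/27.43 = 26.900 and Q₂ = 548.60/27.43 = 20.000 (equivalently, work directly with expenditure since P cancels).
Midpoint %ΔQ = (548.60 − 737.87)/643.24 = -0.29425; midpoint %ΔI = (81550 − 98990)/90270 = -0.19320.
η = -0.29425 / -0.19320 = 1.523.

1.523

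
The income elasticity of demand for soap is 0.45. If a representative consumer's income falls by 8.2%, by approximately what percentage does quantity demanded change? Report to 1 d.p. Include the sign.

-3.7%

%ΔQ ≈ η × %ΔI = 0.45 × (-8.2%) = -3.7%.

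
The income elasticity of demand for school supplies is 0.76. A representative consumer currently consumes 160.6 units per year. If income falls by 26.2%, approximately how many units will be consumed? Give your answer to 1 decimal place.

128.6

%ΔQ ≈ η × %ΔI = 0.76 × (-26.2%) = -19.912%.
New Q ≈ 160.6 × (1 − 0.19912) = 128.6.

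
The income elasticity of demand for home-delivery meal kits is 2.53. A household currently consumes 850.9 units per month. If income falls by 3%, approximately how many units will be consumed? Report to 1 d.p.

786.3

%ΔQ ≈ η × %ΔI = 2.53 × (-3%) = -7.59%.
New Q ≈ 850.9 × (1 − 0.0759) = 786.3.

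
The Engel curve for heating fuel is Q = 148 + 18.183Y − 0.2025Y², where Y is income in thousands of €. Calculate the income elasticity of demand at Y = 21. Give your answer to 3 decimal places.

At Y = 21: Q = 440.5405.
dQ/dY = 18.183 − 0.405Y = 9.67800.
η = (dQ/dY)·(Y/Q) = 9.67800 × (21/440.5405) = 0.461.

0.461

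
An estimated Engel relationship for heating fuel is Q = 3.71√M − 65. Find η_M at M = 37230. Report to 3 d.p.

0.550

At M = 37230: Q = 650.847.
dQ/dM = 3.71/(2√M) = 0.00961385 at this income.
η = (dQ/dM)·(M/Q) = 0.00961385 × (37230/650.847) = 0.550.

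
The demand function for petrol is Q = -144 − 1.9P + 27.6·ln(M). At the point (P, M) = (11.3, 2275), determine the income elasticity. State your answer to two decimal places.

At P = 11.3, M = 2275: Q = 47.871.
Holding P constant, ∂Q/∂M = 27.6/M = 0.0121319.
η_M = (∂Q/∂M)·(M/Q) = 0.0121319 × (2275/47.871) = 0.58.

0.58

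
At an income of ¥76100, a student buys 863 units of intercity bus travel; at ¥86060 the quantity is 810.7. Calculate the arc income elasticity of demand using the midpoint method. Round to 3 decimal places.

ΔQ = 810.7 − 863 = -52.3; midpoint Q̄ = (863 + 810.7)/2 = 836.85.
ΔI = 86060 − 76100 = 9960; midpoint Ī = (76100 + 86060)/2 = 81080.
η = (ΔQ/Q̄) ÷ (ΔI/Ī) = (-52.3/836.85) ÷ (9960/81080) = -0.509.

-0.509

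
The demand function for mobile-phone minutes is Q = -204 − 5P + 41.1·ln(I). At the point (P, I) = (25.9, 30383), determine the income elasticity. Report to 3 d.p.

At P = 25.9, I = 30383: Q = 90.719.
Holding P constant, ∂Q/∂I = 41.1/I = 0.00135273.
η_I = (∂Q/∂I)·(I/Q) = 0.00135273 × (30383/90.719) = 0.453.

0.453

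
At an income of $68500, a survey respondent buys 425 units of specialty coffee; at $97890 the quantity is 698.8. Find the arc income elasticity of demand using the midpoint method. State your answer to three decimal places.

ΔQ = 698.8 − 425 = 273.8; midpoint Q̄ = (425 + 698.8)/2 = 561.9.
ΔI = 97890 − 68500 = 29390; midpoint Ī = (68500 + 97890)/2 = 83195.
η = (ΔQ/Q̄) ÷ (ΔI/Ī) = (273.8/561.9) ÷ (29390/83195) = 1.379.

1.379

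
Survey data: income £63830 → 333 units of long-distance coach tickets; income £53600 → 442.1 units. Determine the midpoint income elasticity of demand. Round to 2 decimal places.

-1.62

ΔQ = 442.1 − 333 = 109.1; midpoint Q̄ = (333 + 442.1)/2 = 387.55.
ΔI = 53600 − 63830 = -10230; midpoint Ī = (63830 + 53600)/2 = 58715.
η = (ΔQ/Q̄) ÷ (ΔI/Ī) = (109.1/387.55) ÷ (-10230/58715) = -1.62.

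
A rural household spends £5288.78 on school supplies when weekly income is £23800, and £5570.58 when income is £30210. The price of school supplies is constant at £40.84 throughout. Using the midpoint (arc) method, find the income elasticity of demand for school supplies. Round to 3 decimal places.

0.219

With a constant price, Q₁ = 5288.78/40.84 = 129.500 and Q₂ = 5570.58/40.84 = 136.400 (equivalently, work directly with expenditure since P cancels).
Midpoint %ΔQ = (5570.58 − 5288.78)/5429.68 = 0.05190; midpoint %ΔI = (30210 − 23800)/27005 = 0.23736.
η = 0.05190 / 0.23736 = 0.219.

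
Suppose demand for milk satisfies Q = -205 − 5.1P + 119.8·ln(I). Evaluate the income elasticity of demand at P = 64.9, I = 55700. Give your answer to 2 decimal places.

At P = 64.9, I = 55700: Q = 773.153.
Holding P constant, ∂Q/∂I = 119.8/I = 0.00215081.
η_I = (∂Q/∂I)·(I/Q) = 0.00215081 × (55700/773.153) = 0.15.

0.15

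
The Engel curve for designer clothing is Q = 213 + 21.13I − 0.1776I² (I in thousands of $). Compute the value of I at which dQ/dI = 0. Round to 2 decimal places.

dQ/dI = 21.13 − 0.3552I.
The good is inferior where dQ/dI < 0. Setting dQ/dI = 0 gives I = 21.13 / 0.3552 = 59.49.

59.49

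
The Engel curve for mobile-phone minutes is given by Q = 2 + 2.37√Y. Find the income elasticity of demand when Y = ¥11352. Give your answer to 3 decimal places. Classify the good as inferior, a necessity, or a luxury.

0.496 (necessity)

At Y = 11352: Q = 254.513.
dQ/dY = 2.37/(2√Y) = 0.011122 at this income.
η = (dQ/dY)·(Y/Q) = 0.011122 × (11352/254.513) = 0.496.
Since 0 < η < 1, the good is a necessity.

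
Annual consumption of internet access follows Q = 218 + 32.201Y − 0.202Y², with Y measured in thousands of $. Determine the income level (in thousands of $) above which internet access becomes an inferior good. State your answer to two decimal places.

dQ/dY = 32.201 − 0.404Y.
The good is inferior where dQ/dY < 0. Setting dQ/dY = 0 gives Y = 32.201 / 0.404 = 79.71.

79.71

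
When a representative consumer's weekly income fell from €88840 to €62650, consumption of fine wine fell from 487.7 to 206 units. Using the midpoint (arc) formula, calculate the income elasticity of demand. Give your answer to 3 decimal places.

ΔQ = 206 − 487.7 = -281.7; midpoint Q̄ = (487.7 + 206)/2 = 346.85.
ΔI = 62650 − 88840 = -26190; midpoint Ī = (88840 + 62650)/2 = 75745.
η = (ΔQ/Q̄) ÷ (ΔI/Ī) = (-281.7/346.85) ÷ (-26190/75745) = 2.349.

2.349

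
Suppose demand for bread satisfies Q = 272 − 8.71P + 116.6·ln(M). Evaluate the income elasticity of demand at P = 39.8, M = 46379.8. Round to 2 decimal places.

0.10

At P = 39.8, M = 46379.8: Q = 1178.165.
Holding P constant, ∂Q/∂M = 116.6/M = 0.00251403.
η_M = (∂Q/∂M)·(M/Q) = 0.00251403 × (46379.8/1178.165) = 0.10.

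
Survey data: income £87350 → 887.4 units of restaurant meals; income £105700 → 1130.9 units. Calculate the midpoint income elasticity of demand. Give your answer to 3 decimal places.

ΔQ = 1130.9 − 887.4 = 243.5; midpoint Q̄ = (887.4 + 1130.9)/2 = 1009.15.
ΔI = 105700 − 87350 = 18350; midpoint Ī = (87350 + 105700)/2 = 96525.
η = (ΔQ/Q̄) ÷ (ΔI/Ī) = (243.5/1009.15) ÷ (18350/96525) = 1.269.

1.269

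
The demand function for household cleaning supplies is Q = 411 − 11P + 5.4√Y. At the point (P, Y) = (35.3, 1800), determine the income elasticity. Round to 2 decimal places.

At P = 35.3, Y = 1800: Q = 251.803.
Holding P constant, ∂Q/∂Y = 5.4/(2√Y) = 0.0636396.
η_Y = (∂Q/∂Y)·(Y/Q) = 0.0636396 × (1800/251.803) = 0.45.

0.45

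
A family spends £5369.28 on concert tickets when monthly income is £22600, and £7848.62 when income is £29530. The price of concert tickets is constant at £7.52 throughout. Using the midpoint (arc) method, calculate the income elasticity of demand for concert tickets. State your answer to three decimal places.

With a constant price, Q₁ = 5369.28/7.52 = 714.000 and Q₂ = 7848.62/7.52 = 1043.699 (equivalently, work directly with expenditure since P cancels).
Midpoint %ΔQ = (7848.62 − 5369.28)/6608.95 = 0.37515; midpoint %ΔI = (29530 − 22600)/26065 = 0.26587.
η = 0.37515 / 0.26587 = 1.411.

1.411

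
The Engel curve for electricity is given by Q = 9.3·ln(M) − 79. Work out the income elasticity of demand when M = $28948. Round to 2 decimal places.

At M = 28948: Q = 16.541.
dQ/dM = 9.3/M = 0.000321266 at this income.
η = (dQ/dM)·(M/Q) = 0.000321266 × (28948/16.541) = 0.56.

0.56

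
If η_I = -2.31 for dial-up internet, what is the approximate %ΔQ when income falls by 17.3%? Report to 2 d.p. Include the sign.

39.96%

%ΔQ ≈ η × %ΔI = -2.31 × (-17.3%) = 39.96%.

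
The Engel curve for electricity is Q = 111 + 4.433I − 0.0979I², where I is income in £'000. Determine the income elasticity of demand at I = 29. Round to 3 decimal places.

At I = 29: Q = 157.2231.
dQ/dI = 4.433 − 0.1958I = -1.24520.
η = (dQ/dI)·(I/Q) = -1.24520 × (29/157.2231) = -0.230.

-0.230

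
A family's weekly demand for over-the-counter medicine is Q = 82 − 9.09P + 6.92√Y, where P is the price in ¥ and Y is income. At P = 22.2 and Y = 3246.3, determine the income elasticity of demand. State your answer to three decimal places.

0.718

At P = 22.2, Y = 3246.3: Q = 274.478.
Holding P constant, ∂Q/∂Y = 6.92/(2√Y) = 0.060727.
η_Y = (∂Q/∂Y)·(Y/Q) = 0.060727 × (3246.3/274.478) = 0.718.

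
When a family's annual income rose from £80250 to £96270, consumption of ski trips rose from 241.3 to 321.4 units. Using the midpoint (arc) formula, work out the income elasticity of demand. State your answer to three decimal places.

1.569

ΔQ = 321.4 − 241.3 = 80.1; midpoint Q̄ = (241.3 + 321.4)/2 = 281.35.
ΔI = 96270 − 80250 = 16020; midpoint Ī = (80250 + 96270)/2 = 88260.
η = (ΔQ/Q̄) ÷ (ΔI/Ī) = (80.1/281.35) ÷ (16020/88260) = 1.569.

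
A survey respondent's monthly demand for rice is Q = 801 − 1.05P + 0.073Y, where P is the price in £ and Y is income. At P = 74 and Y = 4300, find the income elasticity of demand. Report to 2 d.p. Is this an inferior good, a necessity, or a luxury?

At P = 74, Y = 4300: Q = 1037.200.
Holding P constant, ∂Q/∂Y = 0.073.
η_Y = (∂Q/∂Y)·(Y/Q) = 0.073 × (4300/1037.200) = 0.30.
Since 0 < η < 1, this is a necessity.

0.30 (necessity)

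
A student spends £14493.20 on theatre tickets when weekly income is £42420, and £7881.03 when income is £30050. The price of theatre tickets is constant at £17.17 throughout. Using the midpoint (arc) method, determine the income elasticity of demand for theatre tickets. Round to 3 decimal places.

With a constant price, Q₁ = 14493.20/17.17 = 844.100 and Q₂ = 7881.03/17.17 = 459.000 (equivalently, work directly with expenditure since P cancels).
Midpoint %ΔQ = (7881.03 − 14493.20)/11187.12 = -0.59105; midpoint %ΔI = (30050 − 42420)/36235 = -0.34138.
η = -0.59105 / -0.34138 = 1.731.

1.731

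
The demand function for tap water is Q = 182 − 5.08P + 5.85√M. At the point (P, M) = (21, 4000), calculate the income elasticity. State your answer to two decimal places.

At P = 21, M = 4000: Q = 445.306.
Holding P constant, ∂Q/∂M = 5.85/(2√M) = 0.0462483.
η_M = (∂Q/∂M)·(M/Q) = 0.0462483 × (4000/445.306) = 0.42.

0.42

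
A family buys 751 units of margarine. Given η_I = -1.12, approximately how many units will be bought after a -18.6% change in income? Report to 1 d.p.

907.4

%ΔQ ≈ η × %ΔI = -1.12 × (-18.6%) = 20.832%.
New Q ≈ 751 × (1 + 0.20832) = 907.4.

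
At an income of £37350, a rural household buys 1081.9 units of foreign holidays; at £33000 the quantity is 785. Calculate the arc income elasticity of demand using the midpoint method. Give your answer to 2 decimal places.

ΔQ = 785 − 1081.9 = -296.9; midpoint Q̄ = (1081.9 + 785)/2 = 933.45.
ΔI = 33000 − 37350 = -4350; midpoint Ī = (37350 + 33000)/2 = 35175.
η = (ΔQ/Q̄) ÷ (ΔI/Ī) = (-296.9/933.45) ÷ (-4350/35175) = 2.57.

2.57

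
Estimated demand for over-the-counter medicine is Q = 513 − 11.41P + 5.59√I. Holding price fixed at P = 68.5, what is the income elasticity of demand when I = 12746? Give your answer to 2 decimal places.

At P = 68.5, I = 12746: Q = 362.516.
Holding P constant, ∂Q/∂I = 5.59/(2√I) = 0.0247568.
η_I = (∂Q/∂I)·(I/Q) = 0.0247568 × (12746/362.516) = 0.87.

0.87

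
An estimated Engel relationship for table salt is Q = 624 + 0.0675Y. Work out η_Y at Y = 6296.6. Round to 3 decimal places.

At Y = 6296.6: Q = 1049.021.
dQ/dY = 0.0675.
η = (dQ/dY)·(Y/Q) = 0.0675 × (6296.6/1049.021) = 0.405.

0.405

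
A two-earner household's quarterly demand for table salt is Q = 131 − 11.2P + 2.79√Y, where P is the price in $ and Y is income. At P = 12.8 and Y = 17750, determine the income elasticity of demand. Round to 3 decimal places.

At P = 12.8, Y = 17750: Q = 359.349.
Holding P constant, ∂Q/∂Y = 2.79/(2√Y) = 0.0104707.
η_Y = (∂Q/∂Y)·(Y/Q) = 0.0104707 × (17750/359.349) = 0.517.

0.517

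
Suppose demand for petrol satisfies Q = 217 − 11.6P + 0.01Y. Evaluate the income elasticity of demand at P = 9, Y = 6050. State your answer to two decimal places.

At P = 9, Y = 6050: Q = 173.100.
Holding P constant, ∂Q/∂Y = 0.01.
η_Y = (∂Q/∂Y)·(Y/Q) = 0.01 × (6050/173.100) = 0.35.

0.35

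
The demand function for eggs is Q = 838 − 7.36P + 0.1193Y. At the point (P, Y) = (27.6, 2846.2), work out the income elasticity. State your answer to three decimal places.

0.348

At P = 27.6, Y = 2846.2: Q = 974.416.
Holding P constant, ∂Q/∂Y = 0.1193.
η_Y = (∂Q/∂Y)·(Y/Q) = 0.1193 × (2846.2/974.416) = 0.348.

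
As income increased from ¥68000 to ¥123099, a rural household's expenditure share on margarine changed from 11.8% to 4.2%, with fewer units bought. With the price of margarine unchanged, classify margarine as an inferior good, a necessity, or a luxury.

inferior good

Quantity demanded falls as income rises, so η < 0.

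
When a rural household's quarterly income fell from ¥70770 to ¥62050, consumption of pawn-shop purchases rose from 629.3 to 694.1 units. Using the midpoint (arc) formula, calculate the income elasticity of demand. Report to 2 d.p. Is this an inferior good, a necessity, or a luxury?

-0.75 (inferior good)

ΔQ = 694.1 − 629.3 = 64.8; midpoint Q̄ = (629.3 + 694.1)/2 = 661.7.
ΔI = 62050 − 70770 = -8720; midpoint Ī = (70770 + 62050)/2 = 66410.
η = (ΔQ/Q̄) ÷ (ΔI/Ī) = (64.8/661.7) ÷ (-8720/66410) = -0.75.
η < 0 ⇒ inferior good.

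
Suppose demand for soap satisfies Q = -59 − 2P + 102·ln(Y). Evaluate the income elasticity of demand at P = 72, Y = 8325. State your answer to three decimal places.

At P = 72, Y = 8325: Q = 717.756.
Holding P constant, ∂Q/∂Y = 102/Y = 0.0122523.
η_Y = (∂Q/∂Y)·(Y/Q) = 0.0122523 × (8325/717.756) = 0.142.

0.142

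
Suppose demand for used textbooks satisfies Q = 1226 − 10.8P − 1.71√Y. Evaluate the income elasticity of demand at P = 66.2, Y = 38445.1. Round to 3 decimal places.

At P = 66.2, Y = 38445.1: Q = 175.753.
Holding P constant, ∂Q/∂Y = -1.71/(2√Y) = -0.00436059.
η_Y = (∂Q/∂Y)·(Y/Q) = -0.00436059 × (38445.1/175.753) = -0.954.

-0.954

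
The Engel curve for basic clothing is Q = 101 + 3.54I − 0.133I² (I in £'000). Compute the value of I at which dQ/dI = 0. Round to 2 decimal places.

dQ/dI = 3.54 − 0.266I.
The good is inferior where dQ/dI < 0. Setting dQ/dI = 0 gives I = 3.54 / 0.266 = 13.31.

13.31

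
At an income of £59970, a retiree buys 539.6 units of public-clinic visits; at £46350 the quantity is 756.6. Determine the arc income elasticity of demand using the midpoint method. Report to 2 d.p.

-1.31

ΔQ = 756.6 − 539.6 = 217; midpoint Q̄ = (539.6 + 756.6)/2 = 648.1.
ΔI = 46350 − 59970 = -13620; midpoint Ī = (59970 + 46350)/2 = 53160.
η = (ΔQ/Q̄) ÷ (ΔI/Ī) = (217/648.1) ÷ (-13620/53160) = -1.31.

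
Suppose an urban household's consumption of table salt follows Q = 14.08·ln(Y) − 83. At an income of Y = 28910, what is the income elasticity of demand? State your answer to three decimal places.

At Y = 28910: Q = 61.629.
dQ/dY = 14.08/Y = 0.000487029 at this income.
η = (dQ/dY)·(Y/Q) = 0.000487029 × (28910/61.629) = 0.228.

0.228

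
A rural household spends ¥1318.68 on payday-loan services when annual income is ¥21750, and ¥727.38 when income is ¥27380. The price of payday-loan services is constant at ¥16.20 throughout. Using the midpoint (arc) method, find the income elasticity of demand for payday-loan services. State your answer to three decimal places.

-2.522

With a constant price, Q₁ = 1318.68/16.20 = 81.400 and Q₂ = 727.38/16.20 = 44.900 (equivalently, work directly with expenditure since P cancels).
Midpoint %ΔQ = (727.38 − 1318.68)/1023.03 = -0.57799; midpoint %ΔI = (27380 − 21750)/24565 = 0.22919.
η = -0.57799 / 0.22919 = -2.522.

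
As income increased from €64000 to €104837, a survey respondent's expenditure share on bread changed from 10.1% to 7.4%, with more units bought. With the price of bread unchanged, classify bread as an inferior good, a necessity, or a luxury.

Quantity rises but the budget share falls as income rises, so 0 < η < 1.

necessity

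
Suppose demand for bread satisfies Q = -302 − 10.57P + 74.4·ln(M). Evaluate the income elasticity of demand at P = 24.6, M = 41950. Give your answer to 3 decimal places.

0.324

At P = 24.6, M = 41950: Q = 229.909.
Holding P constant, ∂Q/∂M = 74.4/M = 0.00177354.
η_M = (∂Q/∂M)·(M/Q) = 0.00177354 × (41950/229.909) = 0.324.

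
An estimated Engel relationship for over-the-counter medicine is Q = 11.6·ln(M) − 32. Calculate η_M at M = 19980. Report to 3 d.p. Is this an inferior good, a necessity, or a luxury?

At M = 19980: Q = 82.869.
dQ/dM = 11.6/M = 0.000580581 at this income.
η = (dQ/dM)·(M/Q) = 0.000580581 × (19980/82.869) = 0.140.
Since 0 < η < 1, the good is a necessity.

0.140 (necessity)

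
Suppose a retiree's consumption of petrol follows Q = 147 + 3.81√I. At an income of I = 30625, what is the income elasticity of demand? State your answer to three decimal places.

At I = 30625: Q = 813.750.
dQ/dI = 3.81/(2√I) = 0.0108857 at this income.
η = (dQ/dI)·(I/Q) = 0.0108857 × (30625/813.750) = 0.410.

0.410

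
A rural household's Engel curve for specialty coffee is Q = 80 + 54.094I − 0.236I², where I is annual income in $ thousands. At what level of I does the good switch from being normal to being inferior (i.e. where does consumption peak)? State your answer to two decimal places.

114.61

dQ/dI = 54.094 − 0.472I.
The good is inferior where dQ/dI < 0. Setting dQ/dI = 0 gives I = 54.094 / 0.472 = 114.61.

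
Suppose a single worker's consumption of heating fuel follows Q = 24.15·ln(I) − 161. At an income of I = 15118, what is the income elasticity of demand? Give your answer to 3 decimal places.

At I = 15118: Q = 71.411.
dQ/dI = 24.15/I = 0.00159743 at this income.
η = (dQ/dI)·(I/Q) = 0.00159743 × (15118/71.411) = 0.338.

0.338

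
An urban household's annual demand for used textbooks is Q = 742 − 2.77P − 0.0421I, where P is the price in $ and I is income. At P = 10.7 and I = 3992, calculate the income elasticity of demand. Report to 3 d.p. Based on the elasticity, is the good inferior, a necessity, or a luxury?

At P = 10.7, I = 3992: Q = 544.298.
Holding P constant, ∂Q/∂I = −0.0421.
η_I = (∂Q/∂I)·(I/Q) = -0.0421 × (3992/544.298) = -0.309.
Since η < 0, this is an inferior good.

-0.309 (inferior good)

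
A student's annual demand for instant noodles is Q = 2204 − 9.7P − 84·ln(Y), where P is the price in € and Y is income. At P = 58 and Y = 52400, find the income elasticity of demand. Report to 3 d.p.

At P = 58, Y = 52400: Q = 728.600.
Holding P constant, ∂Q/∂Y = -84/Y = -0.00160305.
η_Y = (∂Q/∂Y)·(Y/Q) = -0.00160305 × (52400/728.600) = -0.115.

-0.115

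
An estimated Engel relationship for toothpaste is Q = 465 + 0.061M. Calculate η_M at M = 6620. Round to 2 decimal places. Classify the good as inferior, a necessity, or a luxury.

0.46 (necessity)

At M = 6620: Q = 868.820.
dQ/dM = 0.061.
η = (dQ/dM)·(M/Q) = 0.061 × (6620/868.820) = 0.46.
Since 0 < η < 1, the good is a necessity.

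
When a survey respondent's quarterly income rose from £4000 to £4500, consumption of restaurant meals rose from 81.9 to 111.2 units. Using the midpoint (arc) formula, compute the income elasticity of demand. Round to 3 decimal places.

ΔQ = 111.2 − 81.9 = 29.3; midpoint Q̄ = (81.9 + 111.2)/2 = 96.55.
ΔI = 4500 − 4000 = 500; midpoint Ī = (4000 + 4500)/2 = 4250.
η = (ΔQ/Q̄) ÷ (ΔI/Ī) = (29.3/96.55) ÷ (500/4250) = 2.579.

2.579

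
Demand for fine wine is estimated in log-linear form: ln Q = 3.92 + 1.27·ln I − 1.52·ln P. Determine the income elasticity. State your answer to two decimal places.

1.27

In a log-linear demand, the coefficient on ln I is the income elasticity.
So η = 1.27.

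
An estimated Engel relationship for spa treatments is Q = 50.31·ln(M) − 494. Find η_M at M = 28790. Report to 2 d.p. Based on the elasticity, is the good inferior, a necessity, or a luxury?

2.23 (luxury)

At M = 28790: Q = 22.572.
dQ/dM = 50.31/M = 0.00174748 at this income.
η = (dQ/dM)·(M/Q) = 0.00174748 × (28790/22.572) = 2.23.
Since η > 1, the good is a luxury.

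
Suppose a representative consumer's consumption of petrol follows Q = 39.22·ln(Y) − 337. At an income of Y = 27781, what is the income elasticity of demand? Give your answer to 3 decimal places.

At Y = 27781: Q = 64.303.
dQ/dY = 39.22/Y = 0.00141176 at this income.
η = (dQ/dY)·(Y/Q) = 0.00141176 × (27781/64.303) = 0.610.

0.610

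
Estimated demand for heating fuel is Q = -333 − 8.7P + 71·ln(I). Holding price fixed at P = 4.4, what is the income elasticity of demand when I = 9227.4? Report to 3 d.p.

At P = 4.4, I = 9227.4: Q = 276.945.
Holding P constant, ∂Q/∂I = 71/I = 0.00769448.
η_I = (∂Q/∂I)·(I/Q) = 0.00769448 × (9227.4/276.945) = 0.256.

0.256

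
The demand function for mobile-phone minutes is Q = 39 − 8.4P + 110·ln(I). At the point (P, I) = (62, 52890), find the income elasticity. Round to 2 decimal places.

0.15

At P = 62, I = 52890: Q = 714.557.
Holding P constant, ∂Q/∂I = 110/I = 0.00207979.
η_I = (∂Q/∂I)·(I/Q) = 0.00207979 × (52890/714.557) = 0.15.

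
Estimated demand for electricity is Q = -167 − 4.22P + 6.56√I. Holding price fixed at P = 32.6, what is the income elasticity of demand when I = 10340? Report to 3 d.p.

At P = 32.6, I = 10340: Q = 362.487.
Holding P constant, ∂Q/∂I = 6.56/(2√I) = 0.0322562.
η_I = (∂Q/∂I)·(I/Q) = 0.0322562 × (10340/362.487) = 0.920.

0.920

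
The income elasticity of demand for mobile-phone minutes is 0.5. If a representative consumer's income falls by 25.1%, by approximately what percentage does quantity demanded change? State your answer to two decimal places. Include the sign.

-12.55%

%ΔQ ≈ η × %ΔI = 0.5 × (-25.1%) = -12.55%.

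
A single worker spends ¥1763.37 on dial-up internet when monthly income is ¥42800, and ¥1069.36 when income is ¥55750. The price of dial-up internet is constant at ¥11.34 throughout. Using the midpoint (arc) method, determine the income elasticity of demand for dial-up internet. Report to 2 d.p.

-1.86

With a constant price, Q₁ = 1763.37/11.34 = 155.500 and Q₂ = 1069.36/11.34 = 94.300 (equivalently, work directly with expenditure since P cancels).
Midpoint %ΔQ = (1069.36 − 1763.37)/1416.36 = -0.48999; midpoint %ΔI = (55750 − 42800)/49275 = 0.26281.
η = -0.48999 / 0.26281 = -1.86.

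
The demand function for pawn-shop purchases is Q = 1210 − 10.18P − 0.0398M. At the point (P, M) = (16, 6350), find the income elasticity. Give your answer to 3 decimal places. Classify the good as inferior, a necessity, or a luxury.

-0.318 (inferior good)

At P = 16, M = 6350: Q = 794.390.
Holding P constant, ∂Q/∂M = −0.0398.
η_M = (∂Q/∂M)·(M/Q) = -0.0398 × (6350/794.390) = -0.318.
Since η < 0, this is an inferior good.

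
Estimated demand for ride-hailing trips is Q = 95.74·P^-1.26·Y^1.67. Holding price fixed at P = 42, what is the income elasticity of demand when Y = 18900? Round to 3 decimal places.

1.670

For a multiplicative demand Q = A·P^α·Y^β, the income elasticity is β everywhere.
Here β = 1.67, so η = 1.670.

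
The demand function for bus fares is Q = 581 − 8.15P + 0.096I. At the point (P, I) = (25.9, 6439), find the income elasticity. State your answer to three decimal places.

0.626

At P = 25.9, I = 6439: Q = 988.059.
Holding P constant, ∂Q/∂I = 0.096.
η_I = (∂Q/∂I)·(I/Q) = 0.096 × (6439/988.059) = 0.626.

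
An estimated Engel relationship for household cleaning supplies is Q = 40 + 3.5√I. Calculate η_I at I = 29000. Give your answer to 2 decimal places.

0.47

At I = 29000: Q = 636.029.
dQ/dI = 3.5/(2√I) = 0.0102764 at this income.
η = (dQ/dI)·(I/Q) = 0.0102764 × (29000/636.029) = 0.47.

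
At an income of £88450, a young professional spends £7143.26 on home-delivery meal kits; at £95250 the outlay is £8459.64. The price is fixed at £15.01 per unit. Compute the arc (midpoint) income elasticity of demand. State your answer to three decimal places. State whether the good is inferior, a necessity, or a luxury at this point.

With a constant price, Q₁ = 7143.26/15.01 = 475.900 and Q₂ = 8459.64/15.01 = 563.600 (equivalently, work directly with expenditure since P cancels).
Midpoint %ΔQ = (8459.64 − 7143.26)/7801.45 = 0.16874; midpoint %ΔI = (95250 − 88450)/91850 = 0.07403.
η = 0.16874 / 0.07403 = 2.279.
η > 1 ⇒ luxury.

2.279 (luxury)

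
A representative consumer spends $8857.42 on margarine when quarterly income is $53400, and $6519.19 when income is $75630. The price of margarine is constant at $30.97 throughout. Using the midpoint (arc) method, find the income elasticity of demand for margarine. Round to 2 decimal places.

-0.88

With a constant price, Q₁ = 8857.42/30.97 = 286.000 and Q₂ = 6519.19/30.97 = 210.500 (equivalently, work directly with expenditure since P cancels).
Midpoint %ΔQ = (6519.19 − 8857.42)/7688.31 = -0.30413; midpoint %ΔI = (75630 − 53400)/64515 = 0.34457.
η = -0.30413 / 0.34457 = -0.88.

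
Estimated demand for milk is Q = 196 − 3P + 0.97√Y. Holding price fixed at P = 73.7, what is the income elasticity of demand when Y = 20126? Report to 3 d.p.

0.612

At P = 73.7, Y = 20126: Q = 112.510.
Holding P constant, ∂Q/∂Y = 0.97/(2√Y) = 0.00341872.
η_Y = (∂Q/∂Y)·(Y/Q) = 0.00341872 × (20126/112.510) = 0.612.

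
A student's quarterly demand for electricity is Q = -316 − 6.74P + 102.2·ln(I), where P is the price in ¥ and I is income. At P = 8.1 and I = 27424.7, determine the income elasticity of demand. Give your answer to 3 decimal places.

At P = 8.1, I = 27424.7: Q = 673.808.
Holding P constant, ∂Q/∂I = 102.2/I = 0.00372657.
η_I = (∂Q/∂I)·(I/Q) = 0.00372657 × (27424.7/673.808) = 0.152.

0.152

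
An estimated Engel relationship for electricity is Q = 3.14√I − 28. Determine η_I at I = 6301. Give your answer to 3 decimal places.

At I = 6301: Q = 221.250.
dQ/dI = 3.14/(2√I) = 0.0197786 at this income.
η = (dQ/dI)·(I/Q) = 0.0197786 × (6301/221.250) = 0.563.

0.563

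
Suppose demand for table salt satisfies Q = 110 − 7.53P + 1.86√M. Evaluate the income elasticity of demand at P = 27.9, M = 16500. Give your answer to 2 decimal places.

At P = 27.9, M = 16500: Q = 138.834.
Holding P constant, ∂Q/∂M = 1.86/(2√M) = 0.00724004.
η_M = (∂Q/∂M)·(M/Q) = 0.00724004 × (16500/138.834) = 0.86.

0.86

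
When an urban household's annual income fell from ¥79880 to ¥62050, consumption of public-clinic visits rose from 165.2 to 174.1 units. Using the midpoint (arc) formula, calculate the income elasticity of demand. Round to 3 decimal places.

ΔQ = 174.1 − 165.2 = 8.9; midpoint Q̄ = (165.2 + 174.1)/2 = 169.65.
ΔI = 62050 − 79880 = -17830; midpoint Ī = (79880 + 62050)/2 = 70965.
η = (ΔQ/Q̄) ÷ (ΔI/Ī) = (8.9/169.65) ÷ (-17830/70965) = -0.209.

-0.209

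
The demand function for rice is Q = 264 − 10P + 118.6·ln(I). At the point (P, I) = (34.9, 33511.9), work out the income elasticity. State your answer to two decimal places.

0.10

At P = 34.9, I = 33511.9: Q = 1150.771.
Holding P constant, ∂Q/∂I = 118.6/I = 0.00353904.
η_I = (∂Q/∂I)·(I/Q) = 0.00353904 × (33511.9/1150.771) = 0.10.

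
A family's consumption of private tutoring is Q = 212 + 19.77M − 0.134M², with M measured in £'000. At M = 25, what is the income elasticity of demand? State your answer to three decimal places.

0.525

At M = 25: Q = 622.5000.
dQ/dM = 19.77 − 0.268M = 13.07000.
η = (dQ/dM)·(M/Q) = 13.07000 × (25/622.5000) = 0.525.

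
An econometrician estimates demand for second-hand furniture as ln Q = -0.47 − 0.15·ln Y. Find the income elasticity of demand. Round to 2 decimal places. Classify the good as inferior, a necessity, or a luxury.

In a log-linear demand, the coefficient on ln Y is the income elasticity.
So η = -0.15.
η < 0 ⇒ inferior good.

-0.15 (inferior good)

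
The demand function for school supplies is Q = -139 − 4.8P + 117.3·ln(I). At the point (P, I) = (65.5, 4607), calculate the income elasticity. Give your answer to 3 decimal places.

0.219

At P = 65.5, I = 4607: Q = 536.064.
Holding P constant, ∂Q/∂I = 117.3/I = 0.0254613.
η_I = (∂Q/∂I)·(I/Q) = 0.0254613 × (4607/536.064) = 0.219.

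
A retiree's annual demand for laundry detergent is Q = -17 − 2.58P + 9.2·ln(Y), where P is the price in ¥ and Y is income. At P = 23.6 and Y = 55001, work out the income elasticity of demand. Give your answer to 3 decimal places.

At P = 23.6, Y = 55001: Q = 22.531.
Holding P constant, ∂Q/∂Y = 9.2/Y = 0.00016727.
η_Y = (∂Q/∂Y)·(Y/Q) = 0.00016727 × (55001/22.531) = 0.408.

0.408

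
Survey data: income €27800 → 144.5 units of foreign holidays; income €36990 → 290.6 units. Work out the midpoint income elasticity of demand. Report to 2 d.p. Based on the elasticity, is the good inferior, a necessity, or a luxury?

ΔQ = 290.6 − 144.5 = 146.1; midpoint Q̄ = (144.5 + 290.6)/2 = 217.55.
ΔI = 36990 − 27800 = 9190; midpoint Ī = (27800 + 36990)/2 = 32395.
η = (ΔQ/Q̄) ÷ (ΔI/Ī) = (146.1/217.55) ÷ (9190/32395) = 2.37.
η > 1 ⇒ luxury.

2.37 (luxury)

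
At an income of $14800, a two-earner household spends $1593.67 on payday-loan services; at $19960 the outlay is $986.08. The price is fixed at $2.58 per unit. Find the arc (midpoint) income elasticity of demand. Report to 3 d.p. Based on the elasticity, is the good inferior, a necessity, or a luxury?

-1.587 (inferior good)

With a constant price, Q₁ = 1593.67/2.58 = 617.702 and Q₂ = 986.08/2.58 = 382.202 (equivalently, work directly with expenditure since P cancels).
Midpoint %ΔQ = (986.08 − 1593.67)/1289.88 = -0.47105; midpoint %ΔI = (19960 − 14800)/17380 = 0.29689.
η = -0.47105 / 0.29689 = -1.587.
η < 0 ⇒ inferior good.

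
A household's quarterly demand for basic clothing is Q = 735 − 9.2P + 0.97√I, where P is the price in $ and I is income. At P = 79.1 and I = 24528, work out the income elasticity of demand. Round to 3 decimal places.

0.477

At P = 79.1, I = 24528: Q = 159.196.
Holding P constant, ∂Q/∂I = 0.97/(2√I) = 0.00309678.
η_I = (∂Q/∂I)·(I/Q) = 0.00309678 × (24528/159.196) = 0.477.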